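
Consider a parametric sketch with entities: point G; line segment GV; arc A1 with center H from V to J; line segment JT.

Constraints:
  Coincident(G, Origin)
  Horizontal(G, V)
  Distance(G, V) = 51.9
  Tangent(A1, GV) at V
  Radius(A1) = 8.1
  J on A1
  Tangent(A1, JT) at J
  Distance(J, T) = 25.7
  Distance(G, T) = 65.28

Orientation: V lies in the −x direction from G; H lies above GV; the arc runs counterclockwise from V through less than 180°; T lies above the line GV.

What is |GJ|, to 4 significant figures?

45.98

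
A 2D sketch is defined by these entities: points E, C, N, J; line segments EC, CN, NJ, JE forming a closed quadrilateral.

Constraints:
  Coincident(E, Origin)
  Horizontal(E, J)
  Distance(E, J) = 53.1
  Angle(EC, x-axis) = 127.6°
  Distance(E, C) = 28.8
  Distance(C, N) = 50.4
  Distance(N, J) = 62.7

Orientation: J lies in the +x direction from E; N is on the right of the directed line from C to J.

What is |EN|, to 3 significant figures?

26.1

E is at the origin; E and J share the same y with |EJ| = 53.1 and J in +x, so J = (53.1, 0). EC runs at 127.6° with |EC| = 28.8, so C = (-17.6, 22.8). N is determined by |CN| = 50.4 and |NJ| = 62.7 together: it lies at the intersection of circle(C, 50.4) and circle(J, 62.7). With |CJ| = 74.3, the foot of the radical line on CJ is 27.8 from C and the perpendicular offset is √(50.4² − 27.8²) = 42.1. Taking the right-of-CJ solution: N = (-4.07, -25.7).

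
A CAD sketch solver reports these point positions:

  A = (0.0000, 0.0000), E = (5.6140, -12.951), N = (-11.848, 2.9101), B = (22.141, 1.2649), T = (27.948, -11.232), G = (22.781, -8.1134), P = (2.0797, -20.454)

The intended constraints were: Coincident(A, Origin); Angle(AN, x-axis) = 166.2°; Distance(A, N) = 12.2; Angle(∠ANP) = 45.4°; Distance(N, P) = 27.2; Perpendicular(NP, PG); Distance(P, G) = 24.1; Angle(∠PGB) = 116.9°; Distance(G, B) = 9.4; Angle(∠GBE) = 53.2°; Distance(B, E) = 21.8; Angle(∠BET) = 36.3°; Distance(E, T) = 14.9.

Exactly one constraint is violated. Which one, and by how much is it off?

Distance(E, T) = 14.9 — off by 7.50.

A = (0.00, 0.00) ✓; AN at 166.2° ✓; |AN| = 12.20 ✓; ∠ANP = 45.40° ✓; |NP| = 27.20 ✓; ∠(NP, PG) = 90.00° ✓; |PG| = 24.10 ✓; ∠PGB = 116.9° ✓; |GB| = 9.400 ✓; ∠GBE = 53.20° ✓; |BE| = 21.80 ✓; ∠BET = 36.30° ✓; |ET| = 22.40 ✗.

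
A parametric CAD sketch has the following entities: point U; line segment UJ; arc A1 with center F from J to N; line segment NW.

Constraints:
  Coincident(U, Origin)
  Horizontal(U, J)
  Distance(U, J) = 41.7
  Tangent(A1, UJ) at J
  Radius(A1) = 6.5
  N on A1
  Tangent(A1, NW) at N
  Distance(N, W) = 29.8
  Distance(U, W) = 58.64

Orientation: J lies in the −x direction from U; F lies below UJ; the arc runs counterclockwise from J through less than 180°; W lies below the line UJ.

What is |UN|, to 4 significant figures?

48.69

Checks: |FN| = 6.500 ✓; ∠(FN, NW) = 90.00° ✓; |NW| = 29.80 ✓; |UW| = 58.64 ✓.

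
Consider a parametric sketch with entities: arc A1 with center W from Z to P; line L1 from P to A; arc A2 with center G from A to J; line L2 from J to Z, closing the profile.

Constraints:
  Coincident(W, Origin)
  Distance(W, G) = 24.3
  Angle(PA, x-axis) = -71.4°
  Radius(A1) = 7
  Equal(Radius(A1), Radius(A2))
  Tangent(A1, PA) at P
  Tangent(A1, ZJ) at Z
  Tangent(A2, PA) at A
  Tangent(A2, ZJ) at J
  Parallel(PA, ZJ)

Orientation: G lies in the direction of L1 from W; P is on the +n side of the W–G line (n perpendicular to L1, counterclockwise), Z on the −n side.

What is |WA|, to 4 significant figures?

25.29

Tangency of A1 to both parallel lines with radius 7.0 puts P and Z at W ± 7.0·n: P = (6.634, 2.233), Z = (-6.634, -2.233). Equal radii place A and J the same way about G: A = G + 7.0·n = (14.39, -20.80), J = G − 7.0·n = (1.116, -25.26). Then |WA| = |A − W| = 25.29.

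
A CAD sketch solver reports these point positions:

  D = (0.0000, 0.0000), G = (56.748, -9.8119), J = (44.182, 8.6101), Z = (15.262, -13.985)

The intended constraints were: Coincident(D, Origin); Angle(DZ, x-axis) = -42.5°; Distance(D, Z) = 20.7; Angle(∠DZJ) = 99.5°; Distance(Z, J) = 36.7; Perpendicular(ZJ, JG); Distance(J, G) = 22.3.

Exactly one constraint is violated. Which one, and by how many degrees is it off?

Perpendicular(ZJ, JG) — off by 3.70°.

D = (0.00, 0.00) ✓; DZ at -42.50° ✓; |DZ| = 20.70 ✓; ∠DZJ = 99.50° ✓; |ZJ| = 36.70 ✓; ∠(ZJ, JG) = 93.70° ✗; |JG| = 22.30 ✓.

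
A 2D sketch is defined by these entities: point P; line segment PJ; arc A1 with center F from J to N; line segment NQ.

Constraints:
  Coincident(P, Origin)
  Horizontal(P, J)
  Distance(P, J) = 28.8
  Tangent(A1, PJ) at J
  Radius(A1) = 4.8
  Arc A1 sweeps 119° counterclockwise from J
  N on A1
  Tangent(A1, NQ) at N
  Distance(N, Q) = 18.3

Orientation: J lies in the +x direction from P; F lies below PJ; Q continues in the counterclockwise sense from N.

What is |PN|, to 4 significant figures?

25.61

A1 meets PJ tangentially, so FJ is at right angles to PJ, so F = J + (0, -4.8) = (28.80, -4.800). On A1, J sits at bearing 90° from F; a 119° counterclockwise sweep puts N at bearing 209°, so N = F + 4.8·(cos 209°, sin 209°) = (24.60, -7.127). Then |PN| = |N − P| = 25.61.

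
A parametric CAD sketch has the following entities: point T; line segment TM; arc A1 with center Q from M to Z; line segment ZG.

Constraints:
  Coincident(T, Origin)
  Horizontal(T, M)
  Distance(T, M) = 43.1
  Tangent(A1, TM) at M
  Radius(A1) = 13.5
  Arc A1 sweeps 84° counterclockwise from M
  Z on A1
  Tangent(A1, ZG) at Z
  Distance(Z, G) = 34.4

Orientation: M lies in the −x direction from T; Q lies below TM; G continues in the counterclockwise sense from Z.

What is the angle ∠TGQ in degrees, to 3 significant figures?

25.0°

T is at the origin; T and M share the same y with |TM| = 43.1 and M on the −x side, so M = (-43.1, 0.00). Tangency of A1 to TM means the radius QM is perpendicular to TM, so Q = M + (0, -13.5) = (-43.1, -13.5). On A1, M sits at bearing 90° from Q; an 84° counterclockwise sweep puts Z at bearing 174°, so Z = Q + 13.5·(cos 174°, sin 174°) = (-56.5, -12.1). The tangent condition forces QZ to be normal to ZG, so ZG runs along (−sin 174°, cos 174°); with |ZG| = 34.4, G = (-60.1, -46.3). Then cos ∠TGQ = GT·GQ / (|GT||GQ|), giving 25.0°.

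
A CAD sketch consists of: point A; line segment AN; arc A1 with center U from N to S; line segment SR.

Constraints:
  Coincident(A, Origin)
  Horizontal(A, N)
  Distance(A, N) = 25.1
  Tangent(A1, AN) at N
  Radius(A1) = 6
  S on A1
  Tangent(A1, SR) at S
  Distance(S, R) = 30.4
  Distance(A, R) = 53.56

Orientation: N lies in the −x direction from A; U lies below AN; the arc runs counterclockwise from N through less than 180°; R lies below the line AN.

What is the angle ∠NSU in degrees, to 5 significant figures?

58.184°

A is at the origin; AN is horizontal with |AN| = 25.1 and N on the −x side, so N = (-25.100, 0.0000). Tangency of A1 to AN means the radius UN is perpendicular to AN, so U = N + (0, -6) = (-25.100, -6.0000). Since US ⟂ SR (tangency), |UR| = √(6.0² + 30.4²) = 30.986 regardless of where S sits on A1. So R lies on both circle(A, 53.56) and circle(U, 30.986); the below-AN intersection is R = (-43.977, -30.573). S is the foot of the tangent from R: S = (-30.476, -3.3353).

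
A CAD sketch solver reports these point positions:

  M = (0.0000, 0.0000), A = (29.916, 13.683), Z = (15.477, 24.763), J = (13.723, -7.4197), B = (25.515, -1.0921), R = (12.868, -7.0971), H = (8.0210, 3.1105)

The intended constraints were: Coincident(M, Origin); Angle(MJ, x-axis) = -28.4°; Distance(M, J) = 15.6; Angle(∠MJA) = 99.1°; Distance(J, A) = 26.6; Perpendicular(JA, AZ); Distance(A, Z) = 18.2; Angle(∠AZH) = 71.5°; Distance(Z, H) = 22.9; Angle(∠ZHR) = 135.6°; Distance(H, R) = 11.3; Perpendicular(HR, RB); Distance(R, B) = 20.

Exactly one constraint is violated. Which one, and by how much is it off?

Distance(R, B) = 20 — off by 6.00.

M = (0.00, 0.00) ✓; MJ at -28.40° ✓; |MJ| = 15.60 ✓; ∠MJA = 99.10° ✓; |JA| = 26.60 ✓; ∠(JA, AZ) = 90.00° ✓; |AZ| = 18.20 ✓; ∠AZH = 71.50° ✓; |ZH| = 22.90 ✓; ∠ZHR = 135.6° ✓; |HR| = 11.30 ✓; ∠(HR, RB) = 90.00° ✓; |RB| = 14.00 ✗.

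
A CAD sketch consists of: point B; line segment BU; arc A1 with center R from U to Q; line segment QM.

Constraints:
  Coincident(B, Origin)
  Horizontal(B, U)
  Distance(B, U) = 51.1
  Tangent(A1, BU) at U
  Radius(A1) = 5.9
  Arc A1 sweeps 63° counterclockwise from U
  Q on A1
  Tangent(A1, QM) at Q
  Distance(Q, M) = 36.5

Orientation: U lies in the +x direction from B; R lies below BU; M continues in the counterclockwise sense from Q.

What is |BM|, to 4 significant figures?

46.20

B is at the origin; BU is horizontal with |BU| = 51.1 and U on the +x side, so U = (51.10, 0.000). The tangent condition forces RU to be normal to BU, so R = U + (0, -5.9) = (51.10, -5.900). On A1, U sits at bearing 90° from R; a 63° counterclockwise sweep puts Q at bearing 153°, so Q = R + 5.9·(cos 153°, sin 153°) = (45.84, -3.221). The tangent condition forces RQ to be normal to QM, so QM runs along (−sin 153°, cos 153°); with |QM| = 36.5, M = (29.27, -35.74). Then |BM| = |M − B| = 46.20.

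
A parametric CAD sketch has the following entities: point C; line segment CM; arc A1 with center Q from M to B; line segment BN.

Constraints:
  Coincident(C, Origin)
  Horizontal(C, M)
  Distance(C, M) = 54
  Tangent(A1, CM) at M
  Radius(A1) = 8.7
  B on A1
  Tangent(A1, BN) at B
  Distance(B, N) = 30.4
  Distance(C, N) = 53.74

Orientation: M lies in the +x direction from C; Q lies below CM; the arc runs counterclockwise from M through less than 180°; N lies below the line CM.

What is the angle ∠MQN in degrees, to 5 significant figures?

152.24°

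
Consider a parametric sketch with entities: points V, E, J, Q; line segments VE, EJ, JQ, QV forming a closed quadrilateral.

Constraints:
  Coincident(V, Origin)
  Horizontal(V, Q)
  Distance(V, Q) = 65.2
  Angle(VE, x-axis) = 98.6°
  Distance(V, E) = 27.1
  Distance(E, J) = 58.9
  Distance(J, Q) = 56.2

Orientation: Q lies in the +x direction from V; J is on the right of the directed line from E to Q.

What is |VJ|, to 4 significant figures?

32.88

Checks: |EJ| = 58.90 ✓; |JQ| = 56.20 ✓.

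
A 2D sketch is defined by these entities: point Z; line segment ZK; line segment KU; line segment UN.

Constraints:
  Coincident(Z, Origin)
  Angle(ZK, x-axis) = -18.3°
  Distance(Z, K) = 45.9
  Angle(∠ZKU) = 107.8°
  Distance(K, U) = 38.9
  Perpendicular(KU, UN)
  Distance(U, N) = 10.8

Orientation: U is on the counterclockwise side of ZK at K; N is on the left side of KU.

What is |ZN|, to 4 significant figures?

62.32

Z is at the origin; ZK runs at -18.3° with length 45.9, so K = 45.9·(cos -18.3°, sin -18.3°) = (43.58, -14.41). ∠ZKU = 107.8°, so KU runs at -18.3° + (180° − 107.8°) = 53.90° from the x-axis; with |KU| = 38.9, U = K + 38.9·(cos 53.90°, sin 53.90°) = (66.50, 17.02). KU is perpendicular to UN; with |UN| = 10.8 on the left of KU, N = U + 10.8·(-0.8080, 0.5892) = (57.77, 23.38). Then |ZN| = |N − Z| = 62.32.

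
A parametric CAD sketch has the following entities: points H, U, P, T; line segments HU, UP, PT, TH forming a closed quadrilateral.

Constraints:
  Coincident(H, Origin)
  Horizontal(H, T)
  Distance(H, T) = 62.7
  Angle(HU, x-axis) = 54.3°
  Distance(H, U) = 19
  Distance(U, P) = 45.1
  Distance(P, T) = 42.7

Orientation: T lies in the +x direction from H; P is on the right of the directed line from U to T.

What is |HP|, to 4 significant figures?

38.85

H is at the origin; HT is horizontal with |HT| = 62.7 and T in +x, so T = (62.7, 0). HU runs at 54.3° with |HU| = 19.0, so U = (11.09, 15.43). P is determined by |UP| = 45.1 and |PT| = 42.7 together: it lies at the intersection of circle(U, 45.1) and circle(T, 42.7). With |UT| = 53.87, the foot of the radical line on UT is 28.89 from U and the perpendicular offset is √(45.1² − 28.89²) = 34.63. Taking the right-of-UT solution: P = (28.85, -26.03).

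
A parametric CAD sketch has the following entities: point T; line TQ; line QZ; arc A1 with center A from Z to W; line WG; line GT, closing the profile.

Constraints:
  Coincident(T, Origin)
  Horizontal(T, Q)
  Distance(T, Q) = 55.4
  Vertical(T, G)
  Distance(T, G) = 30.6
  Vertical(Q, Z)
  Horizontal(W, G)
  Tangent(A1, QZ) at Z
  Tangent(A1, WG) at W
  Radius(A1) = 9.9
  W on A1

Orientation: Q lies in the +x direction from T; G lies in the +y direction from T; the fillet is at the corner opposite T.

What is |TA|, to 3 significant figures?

50.0

T and G share the same x with |TG| = 30.6 and G on the +y side, so G = (0.00, 30.6). The virtual corner opposite T is at (55.4, 30.6). Tangency of A1 to QZ means the radius AZ is perpendicular to QZ and since A1 is tangent to WG there, AW ⟂ WG, with radius 9.9, so the center A sits 9.9 in from both sides at A = (45.5, 20.7). Then |TA| = |A − T| = 50.0.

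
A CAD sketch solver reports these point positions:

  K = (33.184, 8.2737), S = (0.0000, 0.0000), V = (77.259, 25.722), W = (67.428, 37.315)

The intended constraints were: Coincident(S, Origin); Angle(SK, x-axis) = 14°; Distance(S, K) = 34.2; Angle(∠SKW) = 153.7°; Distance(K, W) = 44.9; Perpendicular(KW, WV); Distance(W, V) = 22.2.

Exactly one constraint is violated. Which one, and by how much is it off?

Distance(W, V) = 22.2 — off by 7.00.

S = (0.00, 0.00) ✓; SK at 14.00° ✓; |SK| = 34.20 ✓; ∠SKW = 153.7° ✓; |KW| = 44.90 ✓; ∠(KW, WV) = 90.00° ✓; |WV| = 15.20 ✗.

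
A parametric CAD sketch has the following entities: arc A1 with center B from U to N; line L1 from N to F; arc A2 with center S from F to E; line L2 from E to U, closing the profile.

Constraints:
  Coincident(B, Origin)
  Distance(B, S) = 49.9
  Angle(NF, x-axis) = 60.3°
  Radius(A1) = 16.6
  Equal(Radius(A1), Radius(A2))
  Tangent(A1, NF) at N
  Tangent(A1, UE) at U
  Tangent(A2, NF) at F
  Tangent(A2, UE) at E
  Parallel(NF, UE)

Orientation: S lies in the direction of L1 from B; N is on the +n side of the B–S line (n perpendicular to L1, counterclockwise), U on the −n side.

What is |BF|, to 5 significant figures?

52.589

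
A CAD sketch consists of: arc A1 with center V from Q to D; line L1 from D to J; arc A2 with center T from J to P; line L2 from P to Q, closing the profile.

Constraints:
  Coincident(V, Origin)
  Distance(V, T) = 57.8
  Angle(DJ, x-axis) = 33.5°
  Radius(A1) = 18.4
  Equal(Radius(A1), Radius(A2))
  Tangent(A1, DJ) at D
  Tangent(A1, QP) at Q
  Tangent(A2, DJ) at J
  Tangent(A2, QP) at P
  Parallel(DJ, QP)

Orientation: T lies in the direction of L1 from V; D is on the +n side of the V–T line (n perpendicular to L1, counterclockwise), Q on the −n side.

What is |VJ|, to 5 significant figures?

60.658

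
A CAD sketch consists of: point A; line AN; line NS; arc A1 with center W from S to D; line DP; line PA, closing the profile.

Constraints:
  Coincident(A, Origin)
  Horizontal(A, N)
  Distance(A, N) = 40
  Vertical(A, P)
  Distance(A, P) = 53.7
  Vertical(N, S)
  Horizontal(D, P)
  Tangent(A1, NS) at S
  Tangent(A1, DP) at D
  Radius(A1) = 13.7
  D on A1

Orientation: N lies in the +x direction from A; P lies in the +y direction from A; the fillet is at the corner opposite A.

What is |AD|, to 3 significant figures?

59.8

A is at the origin; AN is horizontal with |AN| = 40.0 and N on the +x side, so N = (40.0, 0.00). A and P share the same x with |AP| = 53.7 and P on the +y side, so P = (0.00, 53.7). The virtual corner opposite A is at (40.0, 53.7). The tangent condition forces WS to be normal to NS and since A1 is tangent to DP there, WD ⟂ DP, with radius 13.7, so the center W sits 13.7 in from both sides at W = (26.3, 40.0). That places the tangent points at S = (40.0, 40.0) on NS and D = (26.3, 53.7) on DP. Then |AD| = |D − A| = 59.8.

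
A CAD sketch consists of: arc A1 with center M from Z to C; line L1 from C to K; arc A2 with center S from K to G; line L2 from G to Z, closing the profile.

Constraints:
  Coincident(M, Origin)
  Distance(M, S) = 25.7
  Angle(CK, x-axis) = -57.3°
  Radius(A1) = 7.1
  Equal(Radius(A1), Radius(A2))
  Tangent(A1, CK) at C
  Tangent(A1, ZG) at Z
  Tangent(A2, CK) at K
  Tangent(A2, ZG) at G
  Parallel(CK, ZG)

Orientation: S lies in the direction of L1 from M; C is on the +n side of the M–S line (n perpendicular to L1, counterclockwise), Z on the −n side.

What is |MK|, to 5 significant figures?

26.663

Tangency of A1 to both parallel lines with radius 7.1 puts C and Z at M ± 7.1·n: C = (5.9747, 3.8357), Z = (-5.9747, -3.8357). Equal radii place K and G the same way about S: K = S + 7.1·n = (19.859, -17.791), G = S − 7.1·n = (7.9094, -25.463). Then |MK| = |K − M| = 26.663.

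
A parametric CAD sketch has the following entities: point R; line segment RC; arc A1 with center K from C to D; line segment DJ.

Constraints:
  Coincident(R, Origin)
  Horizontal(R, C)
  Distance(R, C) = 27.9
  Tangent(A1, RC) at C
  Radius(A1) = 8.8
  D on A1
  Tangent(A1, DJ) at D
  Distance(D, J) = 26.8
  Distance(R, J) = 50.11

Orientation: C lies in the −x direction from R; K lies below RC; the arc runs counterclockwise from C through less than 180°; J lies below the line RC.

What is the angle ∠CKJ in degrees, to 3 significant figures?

166°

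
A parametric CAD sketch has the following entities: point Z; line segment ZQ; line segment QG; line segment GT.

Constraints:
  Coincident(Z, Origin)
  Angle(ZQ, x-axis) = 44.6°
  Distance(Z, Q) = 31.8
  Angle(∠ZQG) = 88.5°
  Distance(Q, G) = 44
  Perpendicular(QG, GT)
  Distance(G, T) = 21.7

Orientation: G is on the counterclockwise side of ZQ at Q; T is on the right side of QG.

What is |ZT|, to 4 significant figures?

68.74

Z is at the origin; ZQ runs at 44.6° with length 31.8, so Q = 31.8·(cos 44.6°, sin 44.6°) = (22.64, 22.33). ∠ZQG = 88.5°, so QG runs at 44.6° + (180° − 88.5°) = 136.1° from the x-axis; with |QG| = 44.0, G = Q + 44.0·(cos 136.1°, sin 136.1°) = (-9.062, 52.84). The perpendicularity gives GT at right angles to QG; with |GT| = 21.7 on the right of QG, T = G + 21.7·(0.6934, 0.7206) = (5.985, 68.47). Then |ZT| = |T − Z| = 68.74.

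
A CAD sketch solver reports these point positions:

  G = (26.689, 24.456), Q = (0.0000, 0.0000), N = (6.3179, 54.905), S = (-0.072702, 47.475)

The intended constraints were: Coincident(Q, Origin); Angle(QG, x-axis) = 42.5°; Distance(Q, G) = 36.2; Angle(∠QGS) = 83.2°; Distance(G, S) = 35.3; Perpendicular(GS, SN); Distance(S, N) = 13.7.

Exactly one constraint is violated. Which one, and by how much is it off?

Distance(S, N) = 13.7 — off by 3.90.

Q = (0.00, 0.00) ✓; QG at 42.50° ✓; |QG| = 36.20 ✓; ∠QGS = 83.20° ✓; |GS| = 35.30 ✓; ∠(GS, SN) = 90.00° ✓; |SN| = 9.800 ✗.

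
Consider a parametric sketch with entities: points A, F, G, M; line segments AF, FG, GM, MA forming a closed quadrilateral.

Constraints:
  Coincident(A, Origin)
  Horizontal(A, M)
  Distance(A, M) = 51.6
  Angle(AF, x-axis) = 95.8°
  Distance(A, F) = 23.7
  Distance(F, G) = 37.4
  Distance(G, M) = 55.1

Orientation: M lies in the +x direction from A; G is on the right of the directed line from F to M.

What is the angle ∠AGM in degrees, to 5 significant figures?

68.301°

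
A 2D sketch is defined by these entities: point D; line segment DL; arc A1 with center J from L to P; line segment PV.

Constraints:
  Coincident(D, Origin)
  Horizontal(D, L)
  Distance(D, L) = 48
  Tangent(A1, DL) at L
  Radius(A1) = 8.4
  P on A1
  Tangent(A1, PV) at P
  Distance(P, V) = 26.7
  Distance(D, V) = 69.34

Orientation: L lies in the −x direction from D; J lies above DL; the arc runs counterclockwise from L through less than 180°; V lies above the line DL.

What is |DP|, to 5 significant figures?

44.406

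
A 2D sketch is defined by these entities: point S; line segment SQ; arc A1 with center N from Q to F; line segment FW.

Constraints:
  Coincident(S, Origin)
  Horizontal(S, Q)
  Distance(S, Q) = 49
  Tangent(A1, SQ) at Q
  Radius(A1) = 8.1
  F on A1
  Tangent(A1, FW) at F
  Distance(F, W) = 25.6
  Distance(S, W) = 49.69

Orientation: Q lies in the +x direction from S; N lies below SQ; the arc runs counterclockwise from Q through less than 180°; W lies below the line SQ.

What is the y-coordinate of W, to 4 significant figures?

-32.43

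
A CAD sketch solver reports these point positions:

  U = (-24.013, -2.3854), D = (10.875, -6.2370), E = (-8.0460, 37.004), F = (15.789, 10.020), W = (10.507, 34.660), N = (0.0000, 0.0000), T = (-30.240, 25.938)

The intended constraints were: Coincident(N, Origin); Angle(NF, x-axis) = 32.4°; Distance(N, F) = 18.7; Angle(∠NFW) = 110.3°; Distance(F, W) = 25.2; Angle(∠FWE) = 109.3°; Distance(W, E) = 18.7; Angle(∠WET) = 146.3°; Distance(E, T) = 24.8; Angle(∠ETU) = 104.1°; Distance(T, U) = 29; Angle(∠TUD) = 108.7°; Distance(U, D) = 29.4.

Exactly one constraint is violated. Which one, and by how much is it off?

Distance(U, D) = 29.4 — off by 5.70.

N = (0.00, 0.00) ✓; NF at 32.40° ✓; |NF| = 18.70 ✓; ∠NFW = 110.3° ✓; |FW| = 25.20 ✓; ∠FWE = 109.3° ✓; |WE| = 18.70 ✓; ∠WET = 146.3° ✓; |ET| = 24.80 ✓; ∠ETU = 104.1° ✓; |TU| = 29.00 ✓; ∠TUD = 108.7° ✓; |UD| = 35.10 ✗.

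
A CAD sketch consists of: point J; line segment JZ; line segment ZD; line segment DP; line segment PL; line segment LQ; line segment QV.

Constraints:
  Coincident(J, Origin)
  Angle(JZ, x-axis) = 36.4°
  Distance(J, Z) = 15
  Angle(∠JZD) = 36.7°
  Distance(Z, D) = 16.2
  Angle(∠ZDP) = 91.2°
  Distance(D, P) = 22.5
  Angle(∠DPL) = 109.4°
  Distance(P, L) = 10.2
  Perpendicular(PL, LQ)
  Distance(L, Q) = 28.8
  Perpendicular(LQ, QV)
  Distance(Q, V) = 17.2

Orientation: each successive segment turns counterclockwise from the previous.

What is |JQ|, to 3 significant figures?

18.0

J is at the origin; JZ runs at 36.4° with length 15.0, so Z = (12.1, 8.90). ∠JZD = 36.7° gives ZD at 180° from the x-axis; with |ZD| = 16.2, D = (-4.13, 8.99). ∠ZDP = 91.2° gives DP at -91.5° from the x-axis; with |DP| = 22.5, P = (-4.72, -13.5). ∠DPL = 109.4° gives PL at -20.9° from the x-axis; with |PL| = 10.2, L = (4.81, -17.1). PL ⟂ LQ, so LQ runs at 69.1°; with |LQ| = 28.8, Q = (15.1, 9.76). Then |JQ| = |Q − J| = 18.0.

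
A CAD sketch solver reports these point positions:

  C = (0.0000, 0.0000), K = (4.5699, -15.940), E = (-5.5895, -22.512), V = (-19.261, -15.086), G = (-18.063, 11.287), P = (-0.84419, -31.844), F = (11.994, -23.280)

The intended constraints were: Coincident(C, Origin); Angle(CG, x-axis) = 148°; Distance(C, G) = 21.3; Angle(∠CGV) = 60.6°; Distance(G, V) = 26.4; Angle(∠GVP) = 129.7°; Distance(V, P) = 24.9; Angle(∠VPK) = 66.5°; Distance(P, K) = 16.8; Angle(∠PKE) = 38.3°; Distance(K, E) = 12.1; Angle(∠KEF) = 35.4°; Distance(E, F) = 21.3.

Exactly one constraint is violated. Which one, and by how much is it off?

Distance(E, F) = 21.3 — off by 3.70.

C = (0.00, 0.00) ✓; CG at 148.0° ✓; |CG| = 21.30 ✓; ∠CGV = 60.60° ✓; |GV| = 26.40 ✓; ∠GVP = 129.7° ✓; |VP| = 24.90 ✓; ∠VPK = 66.50° ✓; |PK| = 16.80 ✓; ∠PKE = 38.30° ✓; |KE| = 12.10 ✓; ∠KEF = 35.40° ✓; |EF| = 17.60 ✗.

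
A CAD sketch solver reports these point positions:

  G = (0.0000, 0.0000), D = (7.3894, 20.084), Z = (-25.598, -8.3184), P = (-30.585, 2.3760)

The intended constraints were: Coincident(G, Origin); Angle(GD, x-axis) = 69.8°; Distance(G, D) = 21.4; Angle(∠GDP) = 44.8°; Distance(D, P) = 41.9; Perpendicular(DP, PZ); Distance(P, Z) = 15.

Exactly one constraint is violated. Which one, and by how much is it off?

Distance(P, Z) = 15 — off by 3.20.

G = (0.00, 0.00) ✓; GD at 69.80° ✓; |GD| = 21.40 ✓; ∠GDP = 44.80° ✓; |DP| = 41.90 ✓; ∠(DP, PZ) = 90.00° ✓; |PZ| = 11.80 ✗.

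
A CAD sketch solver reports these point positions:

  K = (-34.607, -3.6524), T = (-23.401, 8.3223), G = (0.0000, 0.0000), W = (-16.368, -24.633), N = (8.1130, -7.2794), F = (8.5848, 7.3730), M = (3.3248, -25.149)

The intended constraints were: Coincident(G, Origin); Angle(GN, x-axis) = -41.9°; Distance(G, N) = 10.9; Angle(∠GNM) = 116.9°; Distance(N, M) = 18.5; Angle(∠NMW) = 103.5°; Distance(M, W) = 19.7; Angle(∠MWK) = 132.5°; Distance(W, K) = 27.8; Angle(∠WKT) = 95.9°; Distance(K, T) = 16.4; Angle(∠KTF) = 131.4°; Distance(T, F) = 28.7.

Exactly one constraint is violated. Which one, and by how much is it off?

Distance(T, F) = 28.7 — off by 3.30.

G = (0.00, 0.00) ✓; GN at -41.90° ✓; |GN| = 10.90 ✓; ∠GNM = 116.9° ✓; |NM| = 18.50 ✓; ∠NMW = 103.5° ✓; |MW| = 19.70 ✓; ∠MWK = 132.5° ✓; |WK| = 27.80 ✓; ∠WKT = 95.90° ✓; |KT| = 16.40 ✓; ∠KTF = 131.4° ✓; |TF| = 32.00 ✗.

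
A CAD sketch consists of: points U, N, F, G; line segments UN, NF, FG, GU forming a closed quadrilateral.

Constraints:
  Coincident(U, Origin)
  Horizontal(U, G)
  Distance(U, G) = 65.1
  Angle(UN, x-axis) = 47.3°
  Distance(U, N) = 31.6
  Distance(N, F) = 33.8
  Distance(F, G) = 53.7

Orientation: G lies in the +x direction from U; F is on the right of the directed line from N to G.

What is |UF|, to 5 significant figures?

15.346

Checks: |NF| = 33.80 ✓; |FG| = 53.70 ✓.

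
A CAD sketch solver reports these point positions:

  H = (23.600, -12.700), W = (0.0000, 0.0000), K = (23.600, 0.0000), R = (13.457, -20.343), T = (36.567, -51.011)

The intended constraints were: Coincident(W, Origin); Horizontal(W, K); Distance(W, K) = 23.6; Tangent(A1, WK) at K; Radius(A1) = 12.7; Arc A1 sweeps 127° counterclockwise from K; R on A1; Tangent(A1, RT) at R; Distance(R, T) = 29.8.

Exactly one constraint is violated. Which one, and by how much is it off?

Distance(R, T) = 29.8 — off by 8.60.

W = (0.00, 0.00) ✓; W.y = 0.00, K.y = 0.00 ✓; |WK| = 23.60 ✓; ∠(HK, KW) = 90.00° ✓; |HK| = 12.70 ✓; bearing(H→R) − bearing(H→K) = 127.0° ✓; |HR| = 12.70 ✓; ∠(HR, RT) = 90.00° ✓; |RT| = 38.40 ✗.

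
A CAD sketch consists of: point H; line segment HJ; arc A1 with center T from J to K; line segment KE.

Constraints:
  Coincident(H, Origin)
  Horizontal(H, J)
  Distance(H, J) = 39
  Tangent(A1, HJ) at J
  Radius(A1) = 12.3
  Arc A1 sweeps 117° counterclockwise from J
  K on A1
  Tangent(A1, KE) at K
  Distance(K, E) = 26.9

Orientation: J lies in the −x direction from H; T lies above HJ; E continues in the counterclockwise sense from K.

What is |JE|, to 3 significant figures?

41.9

On A1, J sits at bearing -90° from T; a 117° counterclockwise sweep puts K at bearing 27°, so K = T + 12.3·(cos 27°, sin 27°) = (-28.0, 17.9). Since A1 is tangent to KE there, TK ⟂ KE, so KE runs along (−sin 27°, cos 27°); with |KE| = 26.9, E = (-40.3, 41.9). Then |JE| = |E − J| = 41.9.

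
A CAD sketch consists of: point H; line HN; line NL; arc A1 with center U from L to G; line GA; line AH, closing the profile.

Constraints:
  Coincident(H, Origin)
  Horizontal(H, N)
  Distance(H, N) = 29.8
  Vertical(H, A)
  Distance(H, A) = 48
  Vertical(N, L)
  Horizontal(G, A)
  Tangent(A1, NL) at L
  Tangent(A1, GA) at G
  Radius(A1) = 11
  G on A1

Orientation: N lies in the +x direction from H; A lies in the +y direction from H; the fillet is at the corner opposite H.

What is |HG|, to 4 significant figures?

51.55

The virtual corner opposite H is at (29.80, 48.00). A1 meets NL tangentially, so UL is at right angles to NL and since A1 is tangent to GA there, UG ⟂ GA, with radius 11.0, so the center U sits 11.0 in from both sides at U = (18.80, 37.00). That places the tangent points at L = (29.80, 37.00) on NL and G = (18.80, 48.00) on GA. Then |HG| = |G − H| = 51.55.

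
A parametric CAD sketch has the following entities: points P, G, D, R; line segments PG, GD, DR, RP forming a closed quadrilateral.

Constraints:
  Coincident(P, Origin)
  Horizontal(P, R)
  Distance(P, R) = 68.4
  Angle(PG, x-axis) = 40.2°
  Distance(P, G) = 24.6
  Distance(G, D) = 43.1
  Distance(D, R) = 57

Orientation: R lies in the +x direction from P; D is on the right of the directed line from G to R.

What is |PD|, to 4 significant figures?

32.81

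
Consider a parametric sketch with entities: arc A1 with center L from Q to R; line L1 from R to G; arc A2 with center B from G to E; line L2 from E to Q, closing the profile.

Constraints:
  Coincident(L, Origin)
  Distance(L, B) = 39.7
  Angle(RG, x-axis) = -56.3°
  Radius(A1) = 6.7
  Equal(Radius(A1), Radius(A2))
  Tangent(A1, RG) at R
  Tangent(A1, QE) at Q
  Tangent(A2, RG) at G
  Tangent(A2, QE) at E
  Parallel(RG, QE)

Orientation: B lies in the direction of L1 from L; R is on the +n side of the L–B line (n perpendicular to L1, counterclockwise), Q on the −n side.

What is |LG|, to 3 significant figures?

40.3

The slot axis is L1's direction at -56.3°, so u = (cos -56.3°, sin -56.3°) = (0.555, -0.832) and n = (−sin -56.3°, cos -56.3°) = (0.832, 0.555). L is at the origin and B lies 39.7 along u from L, so B = 39.7·u = (22.0, -33.0). Tangency of A1 to both parallel lines with radius 6.7 puts R and Q at L ± 6.7·n: R = (5.57, 3.72), Q = (-5.57, -3.72). Equal radii place G and E the same way about B: G = B + 6.7·n = (27.6, -29.3), E = B − 6.7·n = (16.5, -36.7). Then |LG| = |G − L| = 40.3.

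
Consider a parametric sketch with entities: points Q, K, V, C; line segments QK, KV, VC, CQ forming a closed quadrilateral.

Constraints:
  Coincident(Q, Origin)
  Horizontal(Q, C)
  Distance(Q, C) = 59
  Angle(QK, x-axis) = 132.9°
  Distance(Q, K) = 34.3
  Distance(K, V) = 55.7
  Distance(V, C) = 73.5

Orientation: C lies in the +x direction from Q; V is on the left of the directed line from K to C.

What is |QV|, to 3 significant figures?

64.3

Q is at the origin; Q and C share the same y with |QC| = 59.0 and C in +x, so C = (59.0, 0). QK runs at 132.9° with |QK| = 34.3, so K = (-23.3, 25.1). V is determined by |KV| = 55.7 and |VC| = 73.5 together: it lies at the intersection of circle(K, 55.7) and circle(C, 73.5). With |KC| = 86.1, the foot of the radical line on KC is 29.7 from K and the perpendicular offset is √(55.7² − 29.7²) = 47.1. Taking the left-of-KC solution: V = (18.8, 61.5).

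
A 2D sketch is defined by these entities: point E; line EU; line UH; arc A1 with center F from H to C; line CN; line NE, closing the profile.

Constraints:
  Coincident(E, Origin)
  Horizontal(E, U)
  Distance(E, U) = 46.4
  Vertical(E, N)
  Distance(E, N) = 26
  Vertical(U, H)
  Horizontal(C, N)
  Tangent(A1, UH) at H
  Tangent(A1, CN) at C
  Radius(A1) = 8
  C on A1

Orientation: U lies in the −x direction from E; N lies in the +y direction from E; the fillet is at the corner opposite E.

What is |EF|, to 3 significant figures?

42.4

E is at the origin; EU is horizontal with |EU| = 46.4 and U on the −x side, so U = (-46.4, 0.00). EN is vertical with |EN| = 26.0 and N on the +y side, so N = (0.00, 26.0). The virtual corner opposite E is at (-46.4, 26.0). Since A1 is tangent to UH there, FH ⟂ UH and since A1 is tangent to CN there, FC ⟂ CN, with radius 8.0, so the center F sits 8.0 in from both sides at F = (-38.4, 18.0). Then |EF| = |F − E| = 42.4.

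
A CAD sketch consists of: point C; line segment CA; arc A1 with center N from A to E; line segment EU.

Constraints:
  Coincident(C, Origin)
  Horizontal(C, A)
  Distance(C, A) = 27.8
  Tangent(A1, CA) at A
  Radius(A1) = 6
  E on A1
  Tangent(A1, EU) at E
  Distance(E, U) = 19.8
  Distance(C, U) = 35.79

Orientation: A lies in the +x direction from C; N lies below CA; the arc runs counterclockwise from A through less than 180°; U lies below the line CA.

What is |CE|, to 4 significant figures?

22.85

Checks: |NE| = 6.000 ✓; ∠(NE, EU) = 90.00° ✓; |EU| = 19.80 ✓; |CU| = 35.79 ✓.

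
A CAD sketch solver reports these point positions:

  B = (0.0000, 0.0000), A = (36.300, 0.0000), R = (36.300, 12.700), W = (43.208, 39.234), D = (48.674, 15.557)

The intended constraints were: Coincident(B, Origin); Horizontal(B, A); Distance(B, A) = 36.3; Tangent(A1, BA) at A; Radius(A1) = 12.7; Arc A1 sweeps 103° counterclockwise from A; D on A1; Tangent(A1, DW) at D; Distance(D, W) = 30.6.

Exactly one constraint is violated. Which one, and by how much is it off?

Distance(D, W) = 30.6 — off by 6.30.

B = (0.00, 0.00) ✓; B.y = 0.00, A.y = 0.00 ✓; |BA| = 36.30 ✓; ∠(RA, AB) = 90.00° ✓; |RA| = 12.70 ✓; bearing(R→D) − bearing(R→A) = 103.0° ✓; |RD| = 12.70 ✓; ∠(RD, DW) = 90.00° ✓; |DW| = 24.30 ✗.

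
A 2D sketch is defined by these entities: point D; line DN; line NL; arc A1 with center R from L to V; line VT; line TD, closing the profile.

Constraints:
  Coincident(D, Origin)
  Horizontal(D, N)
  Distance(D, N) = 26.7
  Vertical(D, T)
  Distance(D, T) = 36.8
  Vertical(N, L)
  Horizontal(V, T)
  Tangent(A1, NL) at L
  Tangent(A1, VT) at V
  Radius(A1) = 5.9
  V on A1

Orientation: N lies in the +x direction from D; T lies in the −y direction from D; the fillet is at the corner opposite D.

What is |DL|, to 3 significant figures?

40.8

D is at the origin; DN is horizontal with |DN| = 26.7 and N on the +x side, so N = (26.7, 0.00). DT is vertical with |DT| = 36.8 and T on the −y side, so T = (0.00, -36.8). The virtual corner opposite D is at (26.7, -36.8). A1 meets NL tangentially, so RL is at right angles to NL and tangency of A1 to VT means the radius RV is perpendicular to VT, with radius 5.9, so the center R sits 5.9 in from both sides at R = (20.8, -30.9). That places the tangent points at L = (26.7, -30.9) on NL and V = (20.8, -36.8) on VT. Then |DL| = |L − D| = 40.8.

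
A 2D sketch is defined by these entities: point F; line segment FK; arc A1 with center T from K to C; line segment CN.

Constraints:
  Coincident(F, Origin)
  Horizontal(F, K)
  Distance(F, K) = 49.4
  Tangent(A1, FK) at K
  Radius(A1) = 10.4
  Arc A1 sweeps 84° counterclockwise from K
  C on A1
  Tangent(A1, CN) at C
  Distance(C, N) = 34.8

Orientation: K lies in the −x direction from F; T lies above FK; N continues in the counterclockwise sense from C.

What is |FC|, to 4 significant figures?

40.15

F is at the origin; FK is horizontal with |FK| = 49.4 and K on the −x side, so K = (-49.40, 0.000). A1 meets FK tangentially, so TK is at right angles to FK, so T = K + (0, 10.4) = (-49.40, 10.40). On A1, K sits at bearing -90° from T; an 84° counterclockwise sweep puts C at bearing -6°, so C = T + 10.4·(cos -6°, sin -6°) = (-39.06, 9.313). Then |FC| = |C − F| = 40.15.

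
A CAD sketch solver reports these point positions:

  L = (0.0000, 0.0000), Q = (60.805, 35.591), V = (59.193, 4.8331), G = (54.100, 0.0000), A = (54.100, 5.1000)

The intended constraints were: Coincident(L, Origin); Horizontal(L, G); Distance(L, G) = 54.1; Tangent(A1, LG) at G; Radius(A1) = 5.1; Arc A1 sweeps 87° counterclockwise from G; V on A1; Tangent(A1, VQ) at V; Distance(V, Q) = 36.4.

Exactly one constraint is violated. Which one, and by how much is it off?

Distance(V, Q) = 36.4 — off by 5.60.

L = (0.00, 0.00) ✓; L.y = 0.00, G.y = 0.00 ✓; |LG| = 54.10 ✓; ∠(AG, GL) = 90.00° ✓; |AG| = 5.100 ✓; bearing(A→V) − bearing(A→G) = 87.00° ✓; |AV| = 5.100 ✓; ∠(AV, VQ) = 90.00° ✓; |VQ| = 30.80 ✗.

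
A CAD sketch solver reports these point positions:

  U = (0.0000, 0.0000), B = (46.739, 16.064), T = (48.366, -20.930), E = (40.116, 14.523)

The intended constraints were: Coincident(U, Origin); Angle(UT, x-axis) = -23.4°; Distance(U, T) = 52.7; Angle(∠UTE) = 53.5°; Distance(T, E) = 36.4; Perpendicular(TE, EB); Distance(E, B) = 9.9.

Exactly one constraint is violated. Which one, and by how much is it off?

Distance(E, B) = 9.9 — off by 3.10.

U = (0.00, 0.00) ✓; UT at -23.40° ✓; |UT| = 52.70 ✓; ∠UTE = 53.50° ✓; |TE| = 36.40 ✓; ∠(TE, EB) = 90.00° ✓; |EB| = 6.800 ✗.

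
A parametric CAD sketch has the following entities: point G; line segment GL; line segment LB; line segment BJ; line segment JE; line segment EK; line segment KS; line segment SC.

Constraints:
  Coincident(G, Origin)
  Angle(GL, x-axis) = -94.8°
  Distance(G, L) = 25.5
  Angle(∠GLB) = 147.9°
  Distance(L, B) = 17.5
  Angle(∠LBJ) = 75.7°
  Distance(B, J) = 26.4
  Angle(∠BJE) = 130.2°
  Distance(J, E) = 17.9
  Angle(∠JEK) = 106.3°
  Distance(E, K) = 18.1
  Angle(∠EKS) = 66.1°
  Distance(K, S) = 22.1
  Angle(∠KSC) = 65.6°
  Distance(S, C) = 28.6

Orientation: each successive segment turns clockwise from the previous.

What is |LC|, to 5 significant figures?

41.496

∠EKS = 66.1° gives KS at -108.60° from the x-axis; with |KS| = 22.1, S = (-14.794, -20.533). ∠KSC = 65.6° gives SC at 137.00° from the x-axis; with |SC| = 28.6, C = (-35.711, -1.0280). Then |LC| = |C − L| = 41.496.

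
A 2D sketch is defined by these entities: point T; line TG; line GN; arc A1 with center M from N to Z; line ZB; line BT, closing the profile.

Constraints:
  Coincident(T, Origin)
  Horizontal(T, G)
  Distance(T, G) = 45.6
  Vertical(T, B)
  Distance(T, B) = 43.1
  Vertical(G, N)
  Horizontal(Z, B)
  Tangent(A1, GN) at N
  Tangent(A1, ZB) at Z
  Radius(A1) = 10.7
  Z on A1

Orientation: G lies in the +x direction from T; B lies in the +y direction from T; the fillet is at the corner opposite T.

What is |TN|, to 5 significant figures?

55.939

T is at the origin; TG is horizontal with |TG| = 45.6 and G on the +x side, so G = (45.600, 0.0000). TB is vertical with |TB| = 43.1 and B on the +y side, so B = (0.0000, 43.100). The virtual corner opposite T is at (45.600, 43.100). Since A1 is tangent to GN there, MN ⟂ GN and since A1 is tangent to ZB there, MZ ⟂ ZB, with radius 10.7, so the center M sits 10.7 in from both sides at M = (34.900, 32.400). That places the tangent points at N = (45.600, 32.400) on GN and Z = (34.900, 43.100) on ZB. Then |TN| = |N − T| = 55.939.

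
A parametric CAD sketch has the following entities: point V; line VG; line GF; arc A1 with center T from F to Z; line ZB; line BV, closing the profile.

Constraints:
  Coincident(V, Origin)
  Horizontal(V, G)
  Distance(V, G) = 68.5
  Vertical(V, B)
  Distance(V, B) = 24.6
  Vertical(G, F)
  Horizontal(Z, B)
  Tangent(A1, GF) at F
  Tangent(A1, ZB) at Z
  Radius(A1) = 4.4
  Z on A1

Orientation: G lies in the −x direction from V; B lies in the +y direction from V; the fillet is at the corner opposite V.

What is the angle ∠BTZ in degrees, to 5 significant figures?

86.073°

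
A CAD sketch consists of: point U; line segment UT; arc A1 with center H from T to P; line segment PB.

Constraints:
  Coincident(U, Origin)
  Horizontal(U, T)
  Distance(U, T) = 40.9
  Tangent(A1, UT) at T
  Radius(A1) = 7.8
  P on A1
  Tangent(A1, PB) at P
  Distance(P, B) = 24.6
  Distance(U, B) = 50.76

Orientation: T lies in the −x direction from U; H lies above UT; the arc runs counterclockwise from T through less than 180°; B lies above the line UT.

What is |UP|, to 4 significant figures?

34.55

Checks: |HP| = 7.800 ✓; ∠(HP, PB) = 90.00° ✓; |PB| = 24.60 ✓; |UB| = 50.76 ✓.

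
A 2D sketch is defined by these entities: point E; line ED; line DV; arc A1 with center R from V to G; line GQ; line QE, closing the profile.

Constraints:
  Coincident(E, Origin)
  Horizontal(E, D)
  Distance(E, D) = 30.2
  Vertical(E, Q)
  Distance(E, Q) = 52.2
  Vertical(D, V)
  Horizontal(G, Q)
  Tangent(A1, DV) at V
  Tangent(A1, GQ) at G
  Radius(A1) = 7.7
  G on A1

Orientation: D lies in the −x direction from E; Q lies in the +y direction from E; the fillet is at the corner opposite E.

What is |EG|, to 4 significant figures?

56.84

The virtual corner opposite E is at (-30.20, 52.20). Since A1 is tangent to DV there, RV ⟂ DV and the tangent condition forces RG to be normal to GQ, with radius 7.7, so the center R sits 7.7 in from both sides at R = (-22.50, 44.50). That places the tangent points at V = (-30.20, 44.50) on DV and G = (-22.50, 52.20) on GQ. Then |EG| = |G − E| = 56.84.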